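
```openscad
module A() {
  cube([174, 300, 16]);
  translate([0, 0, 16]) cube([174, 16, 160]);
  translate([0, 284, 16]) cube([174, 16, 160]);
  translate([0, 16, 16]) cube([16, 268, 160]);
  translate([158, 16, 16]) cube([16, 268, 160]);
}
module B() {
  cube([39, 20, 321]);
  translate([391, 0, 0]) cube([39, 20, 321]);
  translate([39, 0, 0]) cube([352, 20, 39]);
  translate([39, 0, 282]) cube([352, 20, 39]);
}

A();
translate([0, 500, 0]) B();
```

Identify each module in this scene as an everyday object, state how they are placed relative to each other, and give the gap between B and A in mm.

The picture frame's nearest face is 200 mm from the open box's +y face.

A is an open box. B is a picture frame. The picture frame is on the floor beside the open box on its +y side. The gap between the picture frame and the open box is 200 mm.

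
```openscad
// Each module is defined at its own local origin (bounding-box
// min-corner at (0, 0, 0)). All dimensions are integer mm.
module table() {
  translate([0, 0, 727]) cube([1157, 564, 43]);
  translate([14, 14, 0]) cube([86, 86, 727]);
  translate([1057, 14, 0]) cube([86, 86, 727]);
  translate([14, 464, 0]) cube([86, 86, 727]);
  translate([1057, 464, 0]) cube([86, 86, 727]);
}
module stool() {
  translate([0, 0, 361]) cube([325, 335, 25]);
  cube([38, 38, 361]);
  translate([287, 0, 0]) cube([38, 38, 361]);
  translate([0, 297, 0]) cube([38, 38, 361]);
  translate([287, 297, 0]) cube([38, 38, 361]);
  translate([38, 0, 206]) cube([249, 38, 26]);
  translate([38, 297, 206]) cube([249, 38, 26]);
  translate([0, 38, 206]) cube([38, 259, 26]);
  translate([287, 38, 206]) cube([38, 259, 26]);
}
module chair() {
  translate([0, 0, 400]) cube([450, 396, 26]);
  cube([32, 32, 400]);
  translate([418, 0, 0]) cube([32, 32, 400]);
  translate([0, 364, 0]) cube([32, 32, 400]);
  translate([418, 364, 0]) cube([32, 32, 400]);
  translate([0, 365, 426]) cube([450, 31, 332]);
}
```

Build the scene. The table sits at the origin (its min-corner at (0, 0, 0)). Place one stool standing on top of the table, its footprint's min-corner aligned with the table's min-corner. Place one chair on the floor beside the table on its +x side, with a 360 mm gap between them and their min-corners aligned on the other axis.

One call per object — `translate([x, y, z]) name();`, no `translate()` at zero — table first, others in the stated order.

table();
translate([0, 0, 770]) stool();
translate([1517, 0, 0]) chair();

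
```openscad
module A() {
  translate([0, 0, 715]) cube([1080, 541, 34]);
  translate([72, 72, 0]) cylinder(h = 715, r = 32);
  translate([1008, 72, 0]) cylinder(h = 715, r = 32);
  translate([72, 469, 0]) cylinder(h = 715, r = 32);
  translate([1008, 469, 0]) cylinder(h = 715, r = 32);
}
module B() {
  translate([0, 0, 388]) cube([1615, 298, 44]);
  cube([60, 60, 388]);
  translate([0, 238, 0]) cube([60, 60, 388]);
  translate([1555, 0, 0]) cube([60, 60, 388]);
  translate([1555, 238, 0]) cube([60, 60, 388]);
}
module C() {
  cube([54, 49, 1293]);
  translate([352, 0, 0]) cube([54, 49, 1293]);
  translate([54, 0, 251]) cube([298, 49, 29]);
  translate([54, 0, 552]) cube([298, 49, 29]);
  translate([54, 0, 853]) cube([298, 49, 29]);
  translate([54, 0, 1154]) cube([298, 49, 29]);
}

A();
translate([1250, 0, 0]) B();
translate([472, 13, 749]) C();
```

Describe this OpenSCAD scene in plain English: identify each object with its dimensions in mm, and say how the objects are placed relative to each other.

A is a rectangular dining table. The top is 1080×541×34 mm with its upper surface at z = 749 mm. It stands on four round legs of 64 mm diameter, each leg's bounding box inset 40 mm from the nearest pair of top edges, running from the floor to the underside of the top.

B is a long wooden bench with a 1615 mm (x) × 298 mm (y) seat, 44 mm thick, its top surface 432 mm above the floor. Four 60 mm square legs at the seat corners, flush with the edges, run from z = 0 to the seat underside.

C is a straight ladder. Two 54×49 mm vertical rails, 1293 mm tall, stand 406 mm apart (outside-to-outside) with their front faces coplanar on the −y side. 4 rungs, each 49 mm deep and 29 mm tall, span between the inner faces of the rails, front faces flush with the rails. The lowest rung's underside is at z = 251 mm and rungs are spaced 301 mm apart (underside to underside).

The bench is on the floor beside the table on its +x side. The ladder is on top of the table.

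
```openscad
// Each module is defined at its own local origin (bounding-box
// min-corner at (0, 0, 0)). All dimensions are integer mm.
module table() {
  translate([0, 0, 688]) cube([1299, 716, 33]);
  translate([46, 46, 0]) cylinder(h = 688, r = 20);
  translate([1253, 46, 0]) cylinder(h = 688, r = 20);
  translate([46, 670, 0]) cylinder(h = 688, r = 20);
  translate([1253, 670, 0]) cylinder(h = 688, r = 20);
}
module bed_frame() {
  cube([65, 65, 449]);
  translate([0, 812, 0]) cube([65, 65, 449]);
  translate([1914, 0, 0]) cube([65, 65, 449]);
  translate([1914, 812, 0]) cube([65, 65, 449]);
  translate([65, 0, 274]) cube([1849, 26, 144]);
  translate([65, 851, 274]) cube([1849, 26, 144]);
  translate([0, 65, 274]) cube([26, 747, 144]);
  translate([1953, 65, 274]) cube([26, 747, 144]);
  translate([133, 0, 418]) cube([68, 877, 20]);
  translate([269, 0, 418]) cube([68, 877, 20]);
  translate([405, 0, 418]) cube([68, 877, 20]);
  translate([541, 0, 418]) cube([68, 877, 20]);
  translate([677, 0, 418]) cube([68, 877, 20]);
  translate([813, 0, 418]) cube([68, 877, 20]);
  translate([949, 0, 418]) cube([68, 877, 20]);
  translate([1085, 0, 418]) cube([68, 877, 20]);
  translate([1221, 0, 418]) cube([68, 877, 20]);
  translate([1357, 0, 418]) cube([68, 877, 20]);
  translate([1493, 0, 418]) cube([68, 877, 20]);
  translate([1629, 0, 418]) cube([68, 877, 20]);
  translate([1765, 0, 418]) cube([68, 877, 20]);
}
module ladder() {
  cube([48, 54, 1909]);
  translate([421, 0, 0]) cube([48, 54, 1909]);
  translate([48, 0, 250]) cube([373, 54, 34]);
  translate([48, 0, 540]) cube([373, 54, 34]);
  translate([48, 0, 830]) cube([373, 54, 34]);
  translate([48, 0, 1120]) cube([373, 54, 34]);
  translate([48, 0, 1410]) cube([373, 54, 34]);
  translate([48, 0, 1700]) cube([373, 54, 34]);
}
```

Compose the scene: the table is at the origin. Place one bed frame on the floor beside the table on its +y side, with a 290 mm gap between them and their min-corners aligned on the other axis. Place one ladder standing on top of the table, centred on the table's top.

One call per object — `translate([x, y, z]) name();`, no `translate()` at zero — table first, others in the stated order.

table();
translate([0, 1006, 0]) bed_frame();
translate([415, 331, 721]) ladder();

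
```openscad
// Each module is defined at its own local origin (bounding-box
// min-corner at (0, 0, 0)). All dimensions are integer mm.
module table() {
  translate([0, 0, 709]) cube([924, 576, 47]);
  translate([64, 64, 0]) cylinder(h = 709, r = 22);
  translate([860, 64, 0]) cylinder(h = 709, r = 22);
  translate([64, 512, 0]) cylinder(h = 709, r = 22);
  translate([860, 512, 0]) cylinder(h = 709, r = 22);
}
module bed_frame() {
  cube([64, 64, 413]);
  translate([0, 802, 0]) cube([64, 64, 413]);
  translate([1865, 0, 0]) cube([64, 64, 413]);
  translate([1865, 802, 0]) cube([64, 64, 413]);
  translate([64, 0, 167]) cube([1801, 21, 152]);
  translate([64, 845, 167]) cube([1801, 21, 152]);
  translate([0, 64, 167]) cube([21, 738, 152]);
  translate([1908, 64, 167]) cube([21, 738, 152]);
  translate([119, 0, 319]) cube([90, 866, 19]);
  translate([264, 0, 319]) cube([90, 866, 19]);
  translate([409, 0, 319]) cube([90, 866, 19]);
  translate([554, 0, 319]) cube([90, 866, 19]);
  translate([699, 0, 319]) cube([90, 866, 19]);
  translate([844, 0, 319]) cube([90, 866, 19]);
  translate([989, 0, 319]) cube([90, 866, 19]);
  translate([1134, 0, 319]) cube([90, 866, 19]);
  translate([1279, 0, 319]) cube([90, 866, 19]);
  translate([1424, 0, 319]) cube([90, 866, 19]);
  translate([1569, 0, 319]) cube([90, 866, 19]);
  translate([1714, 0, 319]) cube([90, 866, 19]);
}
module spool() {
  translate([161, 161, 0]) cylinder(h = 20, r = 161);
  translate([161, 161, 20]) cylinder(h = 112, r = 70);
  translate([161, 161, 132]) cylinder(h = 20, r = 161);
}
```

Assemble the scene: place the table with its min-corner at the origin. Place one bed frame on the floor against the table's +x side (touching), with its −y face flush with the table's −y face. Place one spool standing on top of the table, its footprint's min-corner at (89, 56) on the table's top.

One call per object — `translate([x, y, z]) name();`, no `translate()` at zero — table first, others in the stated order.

table();
translate([924, 0, 0]) bed_frame();
translate([89, 56, 756]) spool();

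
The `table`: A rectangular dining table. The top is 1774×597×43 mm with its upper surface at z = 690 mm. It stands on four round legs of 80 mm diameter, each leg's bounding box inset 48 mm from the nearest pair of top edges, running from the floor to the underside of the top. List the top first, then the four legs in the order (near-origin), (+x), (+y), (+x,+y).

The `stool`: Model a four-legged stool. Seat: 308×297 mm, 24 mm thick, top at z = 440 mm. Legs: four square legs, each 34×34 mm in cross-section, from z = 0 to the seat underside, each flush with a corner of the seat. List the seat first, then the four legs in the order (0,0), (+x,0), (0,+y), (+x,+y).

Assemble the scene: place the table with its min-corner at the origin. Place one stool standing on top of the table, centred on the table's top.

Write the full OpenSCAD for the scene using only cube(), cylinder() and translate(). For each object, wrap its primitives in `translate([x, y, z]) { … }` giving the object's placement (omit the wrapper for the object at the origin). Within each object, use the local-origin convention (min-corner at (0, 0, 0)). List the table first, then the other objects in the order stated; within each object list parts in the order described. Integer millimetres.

translate([0, 0, 647]) cube([1774, 597, 43]);
translate([88, 88, 0]) cylinder(h = 647, r = 40);
translate([1686, 88, 0]) cylinder(h = 647, r = 40);
translate([88, 509, 0]) cylinder(h = 647, r = 40);
translate([1686, 509, 0]) cylinder(h = 647, r = 40);
translate([733, 150, 690]) {
  translate([0, 0, 416]) cube([308, 297, 24]);
  cube([34, 34, 416]);
  translate([274, 0, 0]) cube([34, 34, 416]);
  translate([0, 263, 0]) cube([34, 34, 416]);
  translate([274, 263, 0]) cube([34, 34, 416]);
}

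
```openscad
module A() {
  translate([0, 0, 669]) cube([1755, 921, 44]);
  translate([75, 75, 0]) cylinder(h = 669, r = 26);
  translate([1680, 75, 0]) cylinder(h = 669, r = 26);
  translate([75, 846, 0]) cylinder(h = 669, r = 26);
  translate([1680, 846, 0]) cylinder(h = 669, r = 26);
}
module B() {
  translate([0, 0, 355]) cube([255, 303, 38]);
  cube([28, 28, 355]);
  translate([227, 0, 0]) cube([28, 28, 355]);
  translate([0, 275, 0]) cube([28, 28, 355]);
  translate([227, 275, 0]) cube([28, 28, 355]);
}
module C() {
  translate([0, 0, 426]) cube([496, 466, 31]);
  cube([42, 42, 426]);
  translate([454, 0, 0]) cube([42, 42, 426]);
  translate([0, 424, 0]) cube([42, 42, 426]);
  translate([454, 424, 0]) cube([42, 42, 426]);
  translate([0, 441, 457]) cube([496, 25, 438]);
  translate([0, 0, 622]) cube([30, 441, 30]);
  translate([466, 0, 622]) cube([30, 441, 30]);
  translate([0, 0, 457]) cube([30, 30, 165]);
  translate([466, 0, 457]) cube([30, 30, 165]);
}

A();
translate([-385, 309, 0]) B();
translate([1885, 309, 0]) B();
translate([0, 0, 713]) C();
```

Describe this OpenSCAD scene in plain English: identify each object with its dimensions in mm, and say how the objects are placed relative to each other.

A is a table with a 1755×921 mm rectangular top, 44 mm thick, top surface at z = 713 mm, supported by four round legs of 52 mm diameter, each leg's bounding box inset 49 mm from the nearest pair of top edges, running from the floor.

B is a four-legged stool. The seat is a 255×303×38 mm slab whose top surface is at z = 393 mm; four square legs, each 28×28 mm in cross-section, run from the floor (z = 0) to the underside of the seat, each flush with a corner of the seat.

C is a chair. The seat is a 496×466×31 mm slab with its top at z = 457 mm, on four 42×42 mm corner legs (flush with the seat edges, standing on z = 0). A flat backrest 25 mm thick, 438 mm tall, spans the full seat width and rises from the seat top along its +y edge, rear face flush with the rear of the seat. Two armrests of 30×30 mm section run along each side from the seat's front edge to the front of the backrest, top faces 195 mm above the seat top and outer faces flush with the seat's x-edges; a 30×30 mm post under the front of each armrest stands on the seat at the front corner.

Two stools sit around the table at the −x, +x sides. The chair is on top of the table.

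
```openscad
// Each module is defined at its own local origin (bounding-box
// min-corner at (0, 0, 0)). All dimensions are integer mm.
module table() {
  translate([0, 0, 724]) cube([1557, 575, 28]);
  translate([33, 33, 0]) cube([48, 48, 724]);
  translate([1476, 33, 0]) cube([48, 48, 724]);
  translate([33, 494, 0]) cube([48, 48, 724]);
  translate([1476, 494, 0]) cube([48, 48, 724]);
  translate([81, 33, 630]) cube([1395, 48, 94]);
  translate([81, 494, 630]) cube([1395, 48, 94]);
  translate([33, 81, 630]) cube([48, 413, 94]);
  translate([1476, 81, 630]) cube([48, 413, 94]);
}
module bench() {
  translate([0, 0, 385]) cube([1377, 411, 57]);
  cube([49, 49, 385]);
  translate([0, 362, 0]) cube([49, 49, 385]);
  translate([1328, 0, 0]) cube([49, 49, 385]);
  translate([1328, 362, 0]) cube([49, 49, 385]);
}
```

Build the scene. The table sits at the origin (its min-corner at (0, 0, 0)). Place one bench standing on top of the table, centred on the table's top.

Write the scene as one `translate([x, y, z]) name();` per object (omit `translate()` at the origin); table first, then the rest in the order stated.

table();
translate([90, 82, 752]) bench();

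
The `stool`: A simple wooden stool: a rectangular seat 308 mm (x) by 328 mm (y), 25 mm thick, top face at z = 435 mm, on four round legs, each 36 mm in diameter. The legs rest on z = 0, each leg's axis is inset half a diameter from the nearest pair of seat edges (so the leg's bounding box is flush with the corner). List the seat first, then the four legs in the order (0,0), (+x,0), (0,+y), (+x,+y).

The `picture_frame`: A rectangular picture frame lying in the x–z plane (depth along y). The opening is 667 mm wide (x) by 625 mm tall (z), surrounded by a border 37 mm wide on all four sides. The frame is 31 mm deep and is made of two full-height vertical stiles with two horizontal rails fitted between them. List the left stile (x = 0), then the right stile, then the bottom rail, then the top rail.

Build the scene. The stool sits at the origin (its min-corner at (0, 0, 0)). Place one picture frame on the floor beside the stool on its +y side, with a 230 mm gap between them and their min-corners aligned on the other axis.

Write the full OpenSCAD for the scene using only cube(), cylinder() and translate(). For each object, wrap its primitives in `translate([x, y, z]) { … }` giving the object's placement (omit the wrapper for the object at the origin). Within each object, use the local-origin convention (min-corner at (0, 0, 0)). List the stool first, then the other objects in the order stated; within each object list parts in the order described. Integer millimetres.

translate([0, 0, 410]) cube([308, 328, 25]);
translate([18, 18, 0]) cylinder(h = 410, r = 18);
translate([290, 18, 0]) cylinder(h = 410, r = 18);
translate([18, 310, 0]) cylinder(h = 410, r = 18);
translate([290, 310, 0]) cylinder(h = 410, r = 18);
translate([0, 558, 0]) {
  cube([37, 31, 699]);
  translate([704, 0, 0]) cube([37, 31, 699]);
  translate([37, 0, 0]) cube([667, 31, 37]);
  translate([37, 0, 662]) cube([667, 31, 37]);
}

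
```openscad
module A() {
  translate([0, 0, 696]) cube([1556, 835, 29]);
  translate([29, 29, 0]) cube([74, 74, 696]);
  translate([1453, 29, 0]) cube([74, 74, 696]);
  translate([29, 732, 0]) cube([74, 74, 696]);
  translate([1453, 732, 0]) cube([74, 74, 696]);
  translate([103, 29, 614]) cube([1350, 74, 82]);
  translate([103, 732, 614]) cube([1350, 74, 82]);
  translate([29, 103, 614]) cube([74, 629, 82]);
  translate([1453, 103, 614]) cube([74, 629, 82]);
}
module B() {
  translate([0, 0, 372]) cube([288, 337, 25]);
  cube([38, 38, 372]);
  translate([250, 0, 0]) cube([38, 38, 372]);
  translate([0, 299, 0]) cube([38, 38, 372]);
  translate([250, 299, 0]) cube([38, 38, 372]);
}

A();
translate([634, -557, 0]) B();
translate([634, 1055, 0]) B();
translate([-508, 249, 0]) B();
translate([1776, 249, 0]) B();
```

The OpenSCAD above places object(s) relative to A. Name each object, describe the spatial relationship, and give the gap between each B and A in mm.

Each stool's nearest face is 220 mm from the table's bounding box.

A is a table. B is a stool. Four stools sit around the table at the −y, +y, −x, +x sides. The gap between each stool and the table is 220 mm.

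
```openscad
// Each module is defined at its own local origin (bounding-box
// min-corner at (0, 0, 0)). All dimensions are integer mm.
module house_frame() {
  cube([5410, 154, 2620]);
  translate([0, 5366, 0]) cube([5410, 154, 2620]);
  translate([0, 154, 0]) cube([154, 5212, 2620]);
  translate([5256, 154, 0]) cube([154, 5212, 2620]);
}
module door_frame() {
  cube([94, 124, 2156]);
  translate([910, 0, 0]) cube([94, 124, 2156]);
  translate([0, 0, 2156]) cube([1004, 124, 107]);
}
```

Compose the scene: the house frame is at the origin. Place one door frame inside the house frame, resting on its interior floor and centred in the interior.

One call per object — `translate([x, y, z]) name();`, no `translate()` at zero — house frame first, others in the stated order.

house_frame();
translate([2203, 2698, 0]) door_frame();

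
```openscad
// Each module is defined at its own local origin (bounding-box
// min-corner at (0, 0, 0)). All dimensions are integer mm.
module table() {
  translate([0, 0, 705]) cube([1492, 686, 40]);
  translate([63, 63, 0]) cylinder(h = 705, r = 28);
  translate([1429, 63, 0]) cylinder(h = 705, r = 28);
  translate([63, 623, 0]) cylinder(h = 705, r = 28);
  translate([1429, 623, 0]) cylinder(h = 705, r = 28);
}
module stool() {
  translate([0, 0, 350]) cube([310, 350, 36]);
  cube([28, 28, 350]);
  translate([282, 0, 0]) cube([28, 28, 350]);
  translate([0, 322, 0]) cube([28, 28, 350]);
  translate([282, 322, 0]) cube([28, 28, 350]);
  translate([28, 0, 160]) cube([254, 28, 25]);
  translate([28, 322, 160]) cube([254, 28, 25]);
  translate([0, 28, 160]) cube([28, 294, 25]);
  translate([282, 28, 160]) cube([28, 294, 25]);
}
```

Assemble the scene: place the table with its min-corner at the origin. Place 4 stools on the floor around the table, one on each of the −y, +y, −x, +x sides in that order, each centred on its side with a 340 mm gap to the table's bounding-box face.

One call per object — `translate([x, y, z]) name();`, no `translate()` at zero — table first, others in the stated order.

table();
translate([591, -690, 0]) stool();
translate([591, 1026, 0]) stool();
translate([-650, 168, 0]) stool();
translate([1832, 168, 0]) stool();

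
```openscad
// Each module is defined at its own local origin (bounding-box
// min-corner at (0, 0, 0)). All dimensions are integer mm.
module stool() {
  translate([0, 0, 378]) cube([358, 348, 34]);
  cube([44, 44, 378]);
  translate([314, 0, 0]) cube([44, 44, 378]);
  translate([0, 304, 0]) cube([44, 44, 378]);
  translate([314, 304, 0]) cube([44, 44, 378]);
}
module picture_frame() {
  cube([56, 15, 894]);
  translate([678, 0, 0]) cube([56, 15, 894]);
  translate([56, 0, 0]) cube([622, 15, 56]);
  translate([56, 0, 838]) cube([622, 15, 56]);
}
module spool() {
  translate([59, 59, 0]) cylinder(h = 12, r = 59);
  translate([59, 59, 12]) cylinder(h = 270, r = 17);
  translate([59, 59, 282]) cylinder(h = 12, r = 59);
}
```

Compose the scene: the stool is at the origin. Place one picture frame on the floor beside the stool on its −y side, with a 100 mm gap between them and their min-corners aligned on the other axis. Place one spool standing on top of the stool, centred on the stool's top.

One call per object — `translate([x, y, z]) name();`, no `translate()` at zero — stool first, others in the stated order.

stool();
translate([0, -115, 0]) picture_frame();
translate([120, 115, 412]) spool();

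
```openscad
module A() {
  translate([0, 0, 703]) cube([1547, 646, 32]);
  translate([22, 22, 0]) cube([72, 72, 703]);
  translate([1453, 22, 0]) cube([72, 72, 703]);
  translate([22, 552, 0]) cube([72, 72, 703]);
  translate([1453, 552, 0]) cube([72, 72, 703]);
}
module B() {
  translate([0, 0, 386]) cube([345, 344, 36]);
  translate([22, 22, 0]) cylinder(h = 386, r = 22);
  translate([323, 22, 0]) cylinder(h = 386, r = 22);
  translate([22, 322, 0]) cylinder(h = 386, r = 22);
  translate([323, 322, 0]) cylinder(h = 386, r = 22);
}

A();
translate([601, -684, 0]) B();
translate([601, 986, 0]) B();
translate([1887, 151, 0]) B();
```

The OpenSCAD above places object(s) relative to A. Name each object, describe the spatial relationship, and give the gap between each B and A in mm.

Each stool's nearest face is 340 mm from the table's bounding box.

A is a table. B is a stool. Three stools sit around the table at the −y, +y, +x sides. The gap between each stool and the table is 340 mm.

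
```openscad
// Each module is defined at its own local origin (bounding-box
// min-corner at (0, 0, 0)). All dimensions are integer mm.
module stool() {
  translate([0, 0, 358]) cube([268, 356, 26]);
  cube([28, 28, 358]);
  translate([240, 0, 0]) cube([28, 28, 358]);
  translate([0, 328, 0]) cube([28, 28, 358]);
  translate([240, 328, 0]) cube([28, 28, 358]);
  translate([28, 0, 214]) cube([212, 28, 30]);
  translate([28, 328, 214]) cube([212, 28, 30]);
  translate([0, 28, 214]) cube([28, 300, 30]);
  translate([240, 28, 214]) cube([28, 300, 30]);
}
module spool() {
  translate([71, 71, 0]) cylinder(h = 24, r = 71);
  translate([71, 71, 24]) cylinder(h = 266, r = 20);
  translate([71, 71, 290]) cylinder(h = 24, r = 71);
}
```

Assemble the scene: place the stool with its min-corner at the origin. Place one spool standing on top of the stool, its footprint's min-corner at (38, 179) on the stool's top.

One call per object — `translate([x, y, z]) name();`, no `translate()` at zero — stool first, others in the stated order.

stool();
translate([38, 179, 384]) spool();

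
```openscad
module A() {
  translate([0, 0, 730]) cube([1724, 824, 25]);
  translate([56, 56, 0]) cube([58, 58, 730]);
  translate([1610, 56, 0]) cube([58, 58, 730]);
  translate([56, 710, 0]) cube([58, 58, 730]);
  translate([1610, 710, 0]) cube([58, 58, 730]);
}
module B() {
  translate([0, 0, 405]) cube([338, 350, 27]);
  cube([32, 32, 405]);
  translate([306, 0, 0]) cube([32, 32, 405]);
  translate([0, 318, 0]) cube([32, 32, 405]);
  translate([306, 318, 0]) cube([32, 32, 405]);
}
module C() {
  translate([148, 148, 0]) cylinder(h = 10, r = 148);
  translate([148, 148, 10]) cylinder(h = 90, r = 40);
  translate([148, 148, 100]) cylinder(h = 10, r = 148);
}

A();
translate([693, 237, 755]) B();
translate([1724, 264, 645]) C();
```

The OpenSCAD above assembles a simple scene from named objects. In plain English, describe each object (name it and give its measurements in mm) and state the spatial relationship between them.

A is a table: top 1724 mm (x) × 824 mm (y), 25 mm thick, upper face at z = 755 mm, on four 58×58 mm square legs, each inset 56 mm from the nearest pair of top edges, running from z = 0 to the bottom of the top.

B is a four-legged stool. The seat is 338×350 mm, 27 mm thick, top at z = 432 mm. It stands on four square legs, each 32×32 mm in cross-section, from z = 0 to the seat underside, each flush with a corner of the seat.

C is a spool: two coaxial disc flanges of radius 148 mm and thickness 10 mm, joined by a core cylinder of radius 40 mm and height 90 mm. The lower flange rests on z = 0 and the three cylinders share a vertical axis.

The stool is on top of the table, centred. The spool is beside the table with their tops flush at z = 755.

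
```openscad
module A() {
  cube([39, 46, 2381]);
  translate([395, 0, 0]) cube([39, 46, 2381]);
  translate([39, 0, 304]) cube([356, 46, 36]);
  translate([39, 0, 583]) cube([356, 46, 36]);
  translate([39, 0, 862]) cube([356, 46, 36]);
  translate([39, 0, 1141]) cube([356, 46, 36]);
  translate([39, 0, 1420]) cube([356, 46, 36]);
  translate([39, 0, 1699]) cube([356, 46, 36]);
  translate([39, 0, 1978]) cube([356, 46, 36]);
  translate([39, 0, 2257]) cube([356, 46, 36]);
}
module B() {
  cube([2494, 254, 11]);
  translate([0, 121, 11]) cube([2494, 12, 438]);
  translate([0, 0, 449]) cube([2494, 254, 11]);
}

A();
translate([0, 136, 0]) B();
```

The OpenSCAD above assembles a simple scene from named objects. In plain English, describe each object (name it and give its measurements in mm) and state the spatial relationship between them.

A is a straight ladder. Two 39×46 mm vertical rails, 2381 mm tall, stand 434 mm apart (outside-to-outside) with their front faces coplanar on the −y side. 8 rungs, each 46 mm deep and 36 mm tall, span between the inner faces of the rails, front faces flush with the rails. The lowest rung's underside is at z = 304 mm and rungs are spaced 279 mm apart (underside to underside).

B is an I-beam lying along x, 2494 mm long. Overall section height 460 mm. Two flanges 254 mm wide (y) and 11 mm thick, one on the floor and one at the top; a web 12 mm thick runs between them, centred on the flange width.

The I-beam is on the floor beside the ladder on its +y side.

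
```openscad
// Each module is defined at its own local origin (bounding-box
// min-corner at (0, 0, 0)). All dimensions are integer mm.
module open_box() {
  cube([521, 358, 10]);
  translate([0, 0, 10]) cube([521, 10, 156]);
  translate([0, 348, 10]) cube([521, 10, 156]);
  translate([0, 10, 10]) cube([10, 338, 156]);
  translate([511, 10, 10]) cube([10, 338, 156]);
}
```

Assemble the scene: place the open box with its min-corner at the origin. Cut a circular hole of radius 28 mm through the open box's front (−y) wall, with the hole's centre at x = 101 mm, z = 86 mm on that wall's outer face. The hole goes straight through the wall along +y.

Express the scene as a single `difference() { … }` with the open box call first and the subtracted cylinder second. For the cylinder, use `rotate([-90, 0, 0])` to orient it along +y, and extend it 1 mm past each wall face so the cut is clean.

difference() {
  open_box();
  translate([101, -1, 86]) rotate([-90, 0, 0]) cylinder(h = 12, r = 28);
}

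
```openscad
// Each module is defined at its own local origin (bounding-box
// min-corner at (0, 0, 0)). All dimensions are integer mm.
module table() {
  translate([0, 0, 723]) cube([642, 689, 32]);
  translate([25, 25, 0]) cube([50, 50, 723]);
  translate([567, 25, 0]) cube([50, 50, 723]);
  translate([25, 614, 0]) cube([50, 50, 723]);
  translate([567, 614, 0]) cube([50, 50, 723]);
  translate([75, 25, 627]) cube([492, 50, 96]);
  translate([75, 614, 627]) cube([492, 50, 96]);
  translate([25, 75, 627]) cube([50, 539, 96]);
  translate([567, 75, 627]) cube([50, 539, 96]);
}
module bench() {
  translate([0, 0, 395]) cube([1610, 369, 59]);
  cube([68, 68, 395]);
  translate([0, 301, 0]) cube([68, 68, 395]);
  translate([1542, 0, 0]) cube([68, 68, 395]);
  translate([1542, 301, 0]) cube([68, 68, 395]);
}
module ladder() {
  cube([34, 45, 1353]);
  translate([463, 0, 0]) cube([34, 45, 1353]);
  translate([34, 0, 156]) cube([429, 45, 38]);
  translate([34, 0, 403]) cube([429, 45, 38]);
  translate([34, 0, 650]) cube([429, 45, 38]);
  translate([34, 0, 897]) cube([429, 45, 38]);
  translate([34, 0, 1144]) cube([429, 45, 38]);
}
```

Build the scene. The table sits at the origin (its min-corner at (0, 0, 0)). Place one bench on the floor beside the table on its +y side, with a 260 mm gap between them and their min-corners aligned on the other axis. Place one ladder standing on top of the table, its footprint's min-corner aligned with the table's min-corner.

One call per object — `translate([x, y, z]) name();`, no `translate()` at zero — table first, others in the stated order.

table();
translate([0, 949, 0]) bench();
translate([0, 0, 755]) ladder();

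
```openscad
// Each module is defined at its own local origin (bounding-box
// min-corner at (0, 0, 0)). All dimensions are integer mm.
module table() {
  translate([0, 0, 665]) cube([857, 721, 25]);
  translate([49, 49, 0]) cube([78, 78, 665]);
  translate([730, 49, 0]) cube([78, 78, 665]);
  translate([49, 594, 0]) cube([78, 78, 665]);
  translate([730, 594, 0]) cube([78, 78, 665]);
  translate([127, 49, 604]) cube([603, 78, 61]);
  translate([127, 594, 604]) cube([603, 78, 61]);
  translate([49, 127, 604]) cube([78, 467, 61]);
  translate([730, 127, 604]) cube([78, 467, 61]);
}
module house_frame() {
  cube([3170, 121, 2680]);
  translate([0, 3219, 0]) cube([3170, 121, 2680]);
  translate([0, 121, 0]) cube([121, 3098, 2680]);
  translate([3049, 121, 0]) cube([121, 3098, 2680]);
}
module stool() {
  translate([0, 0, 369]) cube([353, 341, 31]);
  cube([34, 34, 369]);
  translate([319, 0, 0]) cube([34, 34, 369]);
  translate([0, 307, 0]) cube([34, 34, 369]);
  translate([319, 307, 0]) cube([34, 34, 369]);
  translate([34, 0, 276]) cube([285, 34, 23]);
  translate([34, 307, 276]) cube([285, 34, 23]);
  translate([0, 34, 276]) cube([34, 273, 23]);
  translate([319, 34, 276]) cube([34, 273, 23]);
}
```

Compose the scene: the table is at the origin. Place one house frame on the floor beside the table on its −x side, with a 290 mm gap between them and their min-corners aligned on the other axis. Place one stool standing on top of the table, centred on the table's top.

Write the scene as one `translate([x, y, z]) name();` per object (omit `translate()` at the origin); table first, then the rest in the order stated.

table();
translate([-3460, 0, 0]) house_frame();
translate([252, 190, 690]) stool();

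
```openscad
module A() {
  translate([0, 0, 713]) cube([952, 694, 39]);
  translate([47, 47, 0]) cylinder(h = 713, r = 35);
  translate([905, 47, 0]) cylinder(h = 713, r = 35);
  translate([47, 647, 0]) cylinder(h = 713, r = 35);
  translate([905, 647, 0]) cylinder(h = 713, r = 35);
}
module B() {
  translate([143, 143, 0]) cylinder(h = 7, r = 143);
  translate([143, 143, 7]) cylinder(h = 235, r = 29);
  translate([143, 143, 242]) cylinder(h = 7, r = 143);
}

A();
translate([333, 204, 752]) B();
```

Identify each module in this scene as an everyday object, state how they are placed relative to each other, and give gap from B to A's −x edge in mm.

The spool's min-x is at 333; the table's min-x is 0; gap = 333 mm.

A is a table. B is a spool. The spool is on top of the table, centred. The gap from the spool to the table's −x edge is 333 mm.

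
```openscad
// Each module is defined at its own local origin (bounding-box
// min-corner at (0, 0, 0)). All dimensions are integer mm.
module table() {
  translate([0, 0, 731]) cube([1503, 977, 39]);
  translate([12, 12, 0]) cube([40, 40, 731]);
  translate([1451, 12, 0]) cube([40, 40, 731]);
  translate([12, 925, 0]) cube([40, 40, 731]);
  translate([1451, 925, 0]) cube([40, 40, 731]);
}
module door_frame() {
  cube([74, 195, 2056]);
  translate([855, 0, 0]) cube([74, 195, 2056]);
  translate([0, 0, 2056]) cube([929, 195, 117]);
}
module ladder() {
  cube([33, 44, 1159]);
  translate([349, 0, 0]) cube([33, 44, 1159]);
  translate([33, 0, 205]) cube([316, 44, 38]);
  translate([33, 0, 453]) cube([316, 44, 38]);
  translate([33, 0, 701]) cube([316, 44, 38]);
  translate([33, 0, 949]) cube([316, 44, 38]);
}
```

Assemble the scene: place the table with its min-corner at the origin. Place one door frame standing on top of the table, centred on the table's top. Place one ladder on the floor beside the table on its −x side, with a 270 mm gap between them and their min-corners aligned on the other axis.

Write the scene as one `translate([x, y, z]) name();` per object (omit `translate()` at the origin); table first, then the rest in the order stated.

table();
translate([287, 391, 770]) door_frame();
translate([-652, 0, 0]) ladder();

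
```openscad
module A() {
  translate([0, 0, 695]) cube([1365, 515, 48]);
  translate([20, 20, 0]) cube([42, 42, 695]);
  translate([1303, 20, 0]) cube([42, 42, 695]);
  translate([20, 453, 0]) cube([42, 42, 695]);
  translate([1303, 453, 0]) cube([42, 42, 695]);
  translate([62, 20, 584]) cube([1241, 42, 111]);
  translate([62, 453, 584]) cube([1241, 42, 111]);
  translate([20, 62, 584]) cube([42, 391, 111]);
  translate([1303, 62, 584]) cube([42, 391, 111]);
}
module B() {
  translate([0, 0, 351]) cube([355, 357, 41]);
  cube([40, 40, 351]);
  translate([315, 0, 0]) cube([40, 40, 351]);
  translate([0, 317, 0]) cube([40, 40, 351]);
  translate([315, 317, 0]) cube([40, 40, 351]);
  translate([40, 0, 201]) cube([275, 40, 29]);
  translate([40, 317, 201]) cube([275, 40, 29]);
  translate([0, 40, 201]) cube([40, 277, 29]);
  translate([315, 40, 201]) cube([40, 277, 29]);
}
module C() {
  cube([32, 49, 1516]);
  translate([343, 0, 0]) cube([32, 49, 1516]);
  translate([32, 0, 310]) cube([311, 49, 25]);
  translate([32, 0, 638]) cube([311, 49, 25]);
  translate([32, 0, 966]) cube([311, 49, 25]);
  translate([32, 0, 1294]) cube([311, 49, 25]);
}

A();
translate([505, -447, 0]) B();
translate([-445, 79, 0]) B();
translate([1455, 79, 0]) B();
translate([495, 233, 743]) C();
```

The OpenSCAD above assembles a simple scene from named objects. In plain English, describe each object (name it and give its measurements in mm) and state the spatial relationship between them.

A is a rectangular dining table. The top is 1365×515×48 mm with its upper surface at z = 743 mm. It stands on four 42×42 mm square legs, each inset 20 mm from the nearest pair of top edges, running from the floor to the underside of the top. Four apron rails, 42 mm thick and 111 mm tall, run between adjacent legs with their top edges flush with the underside of the top and their outer faces flush with the legs' outer faces.

B is a four-legged stool. The seat is 355×357 mm, 41 mm thick, top at z = 392 mm. It stands on four square legs, each 40×40 mm in cross-section, from z = 0 to the seat underside, each flush with a corner of the seat. Four stretchers, 40 mm wide and 29 mm tall, connect adjacent legs with their undersides at z = 201 mm, each running between the inner faces of the legs it joins and aligned with the legs' outer faces on the other axis.

C is a straight ladder. Two 32×49 mm vertical rails, 1516 mm tall, stand 375 mm apart (outside-to-outside) with their front faces coplanar on the −y side. 4 rungs, each 49 mm deep and 25 mm tall, span between the inner faces of the rails, front faces flush with the rails. The lowest rung's underside is at z = 310 mm and rungs are spaced 328 mm apart (underside to underside).

Three stools sit around the table at the −y, −x, +x sides. The ladder is on top of the table, centred.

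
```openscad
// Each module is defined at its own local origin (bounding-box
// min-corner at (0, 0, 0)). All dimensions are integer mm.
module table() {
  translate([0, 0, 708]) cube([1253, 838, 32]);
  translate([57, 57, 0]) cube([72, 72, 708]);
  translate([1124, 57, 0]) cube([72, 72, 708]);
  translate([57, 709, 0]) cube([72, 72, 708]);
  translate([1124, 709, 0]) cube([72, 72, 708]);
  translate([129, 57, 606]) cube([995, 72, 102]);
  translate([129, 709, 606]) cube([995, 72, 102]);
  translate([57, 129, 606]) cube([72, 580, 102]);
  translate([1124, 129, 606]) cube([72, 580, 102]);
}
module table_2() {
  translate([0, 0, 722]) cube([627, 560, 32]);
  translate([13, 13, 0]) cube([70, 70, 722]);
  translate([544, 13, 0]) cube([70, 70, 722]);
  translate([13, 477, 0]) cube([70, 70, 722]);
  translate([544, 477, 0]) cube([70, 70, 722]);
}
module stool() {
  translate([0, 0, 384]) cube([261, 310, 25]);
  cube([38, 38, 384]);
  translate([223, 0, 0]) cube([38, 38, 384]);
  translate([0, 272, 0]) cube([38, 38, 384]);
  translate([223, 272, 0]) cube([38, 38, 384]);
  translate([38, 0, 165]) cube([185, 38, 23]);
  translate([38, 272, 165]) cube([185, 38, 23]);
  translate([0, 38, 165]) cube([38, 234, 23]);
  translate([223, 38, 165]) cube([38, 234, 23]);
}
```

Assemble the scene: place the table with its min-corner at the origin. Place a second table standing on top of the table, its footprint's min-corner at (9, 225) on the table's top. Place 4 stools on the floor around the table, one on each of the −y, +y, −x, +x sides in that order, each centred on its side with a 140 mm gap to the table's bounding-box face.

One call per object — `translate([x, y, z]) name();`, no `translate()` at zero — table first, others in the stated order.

table();
translate([9, 225, 740]) table_2();
translate([496, -450, 0]) stool();
translate([496, 978, 0]) stool();
translate([-401, 264, 0]) stool();
translate([1393, 264, 0]) stool();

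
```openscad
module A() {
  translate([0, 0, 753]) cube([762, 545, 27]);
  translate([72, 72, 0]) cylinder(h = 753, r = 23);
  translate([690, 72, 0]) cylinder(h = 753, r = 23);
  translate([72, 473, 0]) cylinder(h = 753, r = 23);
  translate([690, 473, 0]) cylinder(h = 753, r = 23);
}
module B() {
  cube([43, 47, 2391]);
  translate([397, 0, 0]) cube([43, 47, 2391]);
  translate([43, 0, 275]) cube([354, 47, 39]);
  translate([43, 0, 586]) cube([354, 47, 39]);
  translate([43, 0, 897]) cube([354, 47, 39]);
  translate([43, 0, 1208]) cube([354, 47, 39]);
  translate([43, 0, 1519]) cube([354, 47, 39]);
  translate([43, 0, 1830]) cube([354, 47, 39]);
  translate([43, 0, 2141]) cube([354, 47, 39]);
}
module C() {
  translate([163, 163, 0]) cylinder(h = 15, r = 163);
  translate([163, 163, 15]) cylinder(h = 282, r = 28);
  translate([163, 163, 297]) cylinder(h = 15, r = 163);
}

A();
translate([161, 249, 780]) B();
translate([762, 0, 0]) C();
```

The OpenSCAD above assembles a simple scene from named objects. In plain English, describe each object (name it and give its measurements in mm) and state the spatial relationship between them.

A is a rectangular dining table. The top is 762×545×27 mm with its upper surface at z = 780 mm. It stands on four round legs of 46 mm diameter, each leg's bounding box inset 49 mm from the nearest pair of top edges, running from the floor to the underside of the top.

B is a wooden ladder with two side rails of 43×47 mm section and 2391 mm height, set 440 mm apart overall. Between them run 7 rectangular rungs (47 mm deep, 39 mm thick), front faces flush with the rails' −y face. The bottom of the first rung is 275 mm above the floor and each subsequent rung is 311 mm higher than the one below.

C is a spool: two coaxial disc flanges of radius 163 mm and thickness 15 mm, joined by a core cylinder of radius 28 mm and height 282 mm. The lower flange rests on z = 0 and the three cylinders share a vertical axis.

The ladder is on top of the table, centred. The spool is against the table's +x side, with their −y faces flush.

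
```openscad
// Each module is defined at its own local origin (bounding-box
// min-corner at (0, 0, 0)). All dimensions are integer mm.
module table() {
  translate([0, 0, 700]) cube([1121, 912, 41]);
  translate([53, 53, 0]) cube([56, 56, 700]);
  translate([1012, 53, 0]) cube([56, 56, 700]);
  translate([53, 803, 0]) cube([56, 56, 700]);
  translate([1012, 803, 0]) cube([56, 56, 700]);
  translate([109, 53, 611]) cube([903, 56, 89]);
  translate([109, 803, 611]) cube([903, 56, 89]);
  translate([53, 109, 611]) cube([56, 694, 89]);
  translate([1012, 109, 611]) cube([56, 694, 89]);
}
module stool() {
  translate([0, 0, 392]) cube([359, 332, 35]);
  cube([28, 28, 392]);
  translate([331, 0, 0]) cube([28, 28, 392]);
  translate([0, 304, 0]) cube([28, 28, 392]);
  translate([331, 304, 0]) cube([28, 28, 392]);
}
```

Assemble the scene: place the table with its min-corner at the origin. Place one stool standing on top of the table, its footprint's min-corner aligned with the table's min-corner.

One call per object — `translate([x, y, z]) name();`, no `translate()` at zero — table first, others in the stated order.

table();
translate([0, 0, 741]) stool();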